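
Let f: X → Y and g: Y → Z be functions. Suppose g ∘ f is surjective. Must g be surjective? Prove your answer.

surjective

Let c ∈ Z. Since g ∘ f is surjective, some a ∈ X has g(f(a)) = c. Then b = f(a) ∈ Y satisfies g(b) = c. So g is surjective.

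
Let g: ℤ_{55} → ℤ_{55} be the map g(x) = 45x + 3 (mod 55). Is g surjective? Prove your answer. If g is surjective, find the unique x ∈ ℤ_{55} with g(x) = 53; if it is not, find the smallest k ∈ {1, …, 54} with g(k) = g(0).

11

Since gcd(45, 55) = 5, we have 45x ≡ 0 (mod 5) for all x, so g(x) ≡ 3 (mod 5).
But 0 ≢ 3 (mod 5), so 0 ∈ ℤ_{55} has no preimage. Hence g is not surjective.
Since g is not surjective, we find the least positive k with g(k) = g(0): this means 45k ≡ 0 (mod 55), i.e. 55 ∣ 45k. Since gcd(45, 55) = 5, dividing through by 5 this holds exactly when 11 ∣ 9k, and as gcd(9, 11) = 1, exactly when 11 ∣ k.
The smallest positive such k is 11.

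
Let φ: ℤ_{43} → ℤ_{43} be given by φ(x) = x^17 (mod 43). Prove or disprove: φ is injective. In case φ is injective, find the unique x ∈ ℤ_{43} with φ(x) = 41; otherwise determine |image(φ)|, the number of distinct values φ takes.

Since 43 is prime, the nonzero elements of ℤ_{43} form a cyclic group of order 42.
As gcd(17, 42) = 1, raising to the 17th power is a bijection on this group: if a^17 ≡ b^17 then (ab^{−1})^17 = 1, and the only element of order dividing gcd(17, 42) = 1 is 1, so a = b.
With φ(0) = 0 this makes φ injective on all of ℤ_{43}, hence bijective (finite equal-size domain and codomain). In particular φ is injective.
Since φ is injective, we find the preimage of 41. The inverse of x ↦ x^17 on (ℤ_{43})^× is x ↦ x^5, because 17·5 = 85 = 2·42 + 1 ≡ 1 (mod 42) and x^{42} = 1 for x ≠ 0 (Fermat). So φ⁻¹(41) = 41^5 mod 43.
Repeated squaring mod 43: 41^1 ≡ 41, 41^2 ≡ 41² = 1681 ≡ 4, 41^4 ≡ 4² = 16. Since 5 = 4 + 1, 41^5 ≡ 16·41: 16·41 = 656 ≡ 11. So 41^5 ≡ 11 (mod 43).
Hence φ⁻¹(41) = 11.

11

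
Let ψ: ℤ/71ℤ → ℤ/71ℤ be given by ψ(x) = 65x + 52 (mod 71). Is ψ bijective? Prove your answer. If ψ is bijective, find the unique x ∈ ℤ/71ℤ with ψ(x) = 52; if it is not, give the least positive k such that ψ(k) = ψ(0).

0

If ψ(x_1) = ψ(x_2), then 65x_1 ≡ 65x_2 (mod 71). Because gcd(65, 71) = 1, we may cancel 65 to get x_1 ≡ x_2 (mod 71).
We now compute 65⁻¹ mod 71 explicitly. Euclid's algorithm: 71 = 1·65 + 6, 65 = 10·6 + 5, 6 = 1·5 + 1; back-substituting gives 1 = 59·65 − 54·71, so 65⁻¹ ≡ 59 (mod 71).
For any y ∈ ℤ/71ℤ, x = 59(y − 52) mod 71 satisfies ψ(x) = 65·59(y − 52) + 52 ≡ y (since 65·59 ≡ 1 mod 71). So every y has a preimage.
Hence ψ is bijective.
Since ψ is bijective, we find ψ⁻¹(52): we need 65x ≡ 52 − 52 ≡ 0 (mod 71). Using 65⁻¹ = 59: x ≡ 59·0 = 0, so x = 0.
Check: ψ(0) = 65·0 + 52 = 52 ≡ 52 (mod 71).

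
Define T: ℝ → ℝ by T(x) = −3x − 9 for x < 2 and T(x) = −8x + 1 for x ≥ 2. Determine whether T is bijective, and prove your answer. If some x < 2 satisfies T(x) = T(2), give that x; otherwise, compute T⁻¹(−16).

Both pieces are strictly decreasing (slopes −3 and −8), so each is injective on its own interval.
The left piece maps (−∞, 2) onto (−15, ∞); the right piece maps [2, ∞) onto (−∞, −15].
Since −15 = −15, the images partition ℝ: T is injective and surjective, hence bijective.
Because the two images are disjoint, no x < 2 has T(x) = T(2), so we compute T⁻¹(−16): −16 lies in (−∞, −15], so solve −8x + 1 = −16: x = (−16 − 1)/(−8) = 17/8.

17/8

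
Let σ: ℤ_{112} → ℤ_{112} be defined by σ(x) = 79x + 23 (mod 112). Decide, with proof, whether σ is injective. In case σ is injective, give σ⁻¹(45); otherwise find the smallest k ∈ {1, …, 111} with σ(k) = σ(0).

74

Suppose σ(u) = σ(v) in ℤ_{112}. Then 79u + 23 ≡ 79v + 23 (mod 112), thus 79(u − v) ≡ 0 (mod 112).
Since gcd(79, 112) = 1, 79 is invertible modulo 112, so u − v ≡ 0 (mod 112), i.e. u = v.
So σ is injective.
We now compute 79⁻¹ mod 112 explicitly. Euclid's algorithm: 112 = 1·79 + 33, 79 = 2·33 + 13, 33 = 2·13 + 7, 13 = 1·7 + 6, 7 = 1·6 + 1; back-substituting gives 1 = 95·79 − 67·112, so 79⁻¹ ≡ 95 (mod 112).
Since σ is injective, we compute σ⁻¹(45): solve 79x + 23 ≡ 45 (mod 112), i.e. 79x ≡ 22 (mod 112).
Multiplying by 79⁻¹ = 95 gives x ≡ 95·22 = 2090 = 18·112 + 74 ≡ 74 (mod 112).
Check: σ(74) = 79·74 + 23 = 5869 = 52·112 + 45 ≡ 45 (mod 112).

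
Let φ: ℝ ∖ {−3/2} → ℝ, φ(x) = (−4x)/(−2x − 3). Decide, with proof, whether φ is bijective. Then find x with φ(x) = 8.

If φ(x) = 2, cross-multiplying gives −2(−4x) = −4(−2x − 3), which simplifies to 0 = 12 — false.  So 2 has no preimage and φ is not surjective.
Therefore φ is not bijective.
Solving φ(x) = 8: cross-multiplying gives −4x = 8(−2x − 3), which rearranges to 12x = −24, so x = −2.

-2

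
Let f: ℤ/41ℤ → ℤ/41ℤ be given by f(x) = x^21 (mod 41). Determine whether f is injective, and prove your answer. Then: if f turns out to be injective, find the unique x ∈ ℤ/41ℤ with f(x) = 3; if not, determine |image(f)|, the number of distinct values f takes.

38

Since 41 is prime, the nonzero elements of ℤ/41ℤ form a cyclic group of order 40.
As gcd(21, 40) = 1, raising to the 21st power is a bijection on this group: if s^21 ≡ t^21 then (st^{−1})^21 = 1, and the only element of order dividing gcd(21, 40) = 1 is 1, so s = t.
With f(0) = 0 this makes f injective on all of ℤ/41ℤ, hence bijective (finite equal-size domain and codomain). In particular f is injective.
Since f is injective, we find the preimage of 3. The inverse of x ↦ x^21 on (ℤ/41ℤ)^× is x ↦ x^21, because 21·21 = 441 = 11·40 + 1 ≡ 1 (mod 40) and x^{40} = 1 for x ≠ 0 (Fermat). So f⁻¹(3) = 3^21 mod 41.
Repeated squaring mod 41: 3^1 ≡ 3, 3^2 ≡ 3² = 9, 3^4 ≡ 9² = 81 ≡ 40, 3^8 ≡ 40² = 1600 ≡ 1, 3^16 ≡ 1² = 1. Since 21 = 16 + 4 + 1, 3^21 ≡ 1·40·3: 1·40 = 40, then 40·3 = 120 ≡ 38. So 3^21 ≡ 38 (mod 41).
Hence f⁻¹(3) = 38.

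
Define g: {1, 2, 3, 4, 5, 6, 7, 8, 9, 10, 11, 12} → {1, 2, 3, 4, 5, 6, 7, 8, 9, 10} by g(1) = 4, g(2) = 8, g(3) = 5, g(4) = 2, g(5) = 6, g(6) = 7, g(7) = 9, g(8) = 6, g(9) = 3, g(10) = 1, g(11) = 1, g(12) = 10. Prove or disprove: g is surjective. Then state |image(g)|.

Every element of the codomain has a preimage: 1 = g(10), 2 = g(4), 3 = g(9), 4 = g(1), 5 = g(3), 6 = g(5), 7 = g(6), 8 = g(2), 9 = g(7), 10 = g(12).
So g is surjective.
The image of g is {1, 2, 3, 4, 5, 6, 7, 8, 9, 10}, which has 10 elements.

10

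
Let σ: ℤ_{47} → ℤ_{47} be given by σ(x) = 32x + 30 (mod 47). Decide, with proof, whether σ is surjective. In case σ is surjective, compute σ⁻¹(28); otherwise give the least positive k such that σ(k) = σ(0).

44

Recall: surjectivity means every element of the codomain has a preimage under σ.
Since gcd(32, 47) = 1, 32 is invertible modulo 47. Euclid's algorithm: 47 = 1·32 + 15, 32 = 2·15 + 2, 15 = 7·2 + 1; back-substituting gives 1 = 25·32 − 17·47, so 32⁻¹ ≡ 25 (mod 47).
For any y ∈ ℤ_{47}, x = 25(y − 30) mod 47 satisfies σ(x) = 32·25(y − 30) + 30 ≡ y (since 32·25 ≡ 1 mod 47). So every y has a preimage.
Hence σ is surjective.
Since σ is surjective, we compute σ⁻¹(28): solve 32x + 30 ≡ 28 (mod 47), i.e. 32x ≡ 45 (mod 47).
Multiplying by 32⁻¹ = 25 gives x ≡ 25·45 = 1125 = 23·47 + 44 ≡ 44 (mod 47).
Check: σ(44) = 32·44 + 30 = 1438 = 30·47 + 28 ≡ 28 (mod 47).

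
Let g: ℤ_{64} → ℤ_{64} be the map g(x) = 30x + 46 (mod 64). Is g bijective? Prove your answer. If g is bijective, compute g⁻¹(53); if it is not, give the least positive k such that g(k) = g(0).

We have gcd(30, 64) = 2 > 1. Taking a = 0 and b = 32: g(0) = 46 and g(32) = 30·32 + 46 = 1006 ≡ 46 (mod 64).
So g(0) = g(32) while 0 ≠ 32, so g is not injective, hence not bijective.
Since g is not bijective, we find the least positive k with g(k) = g(0): this means 30k ≡ 0 (mod 64), i.e. 64 ∣ 30k. Since gcd(30, 64) = 2, dividing through by 2 this holds exactly when 32 ∣ 15k, and as gcd(15, 32) = 1, exactly when 32 ∣ k.
The smallest positive such k is 32.

32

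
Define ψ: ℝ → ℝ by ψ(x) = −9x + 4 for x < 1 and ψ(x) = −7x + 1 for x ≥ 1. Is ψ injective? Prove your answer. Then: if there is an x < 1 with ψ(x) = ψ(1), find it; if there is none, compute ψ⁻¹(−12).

13/7

Both pieces are strictly decreasing (slopes −9 and −7), so each is injective on its own interval.
The left piece maps (−∞, 1) onto (−5, ∞); the right piece maps [1, ∞) onto (−∞, −6].
These images are disjoint, so no value is attained by both pieces. Thus ψ is injective.
Because the two images are disjoint, no x < 1 has ψ(x) = ψ(1), so we compute ψ⁻¹(−12): −12 lies in (−∞, −6], so solve −7x + 1 = −12: x = (−12 − 1)/(−7) = 13/7.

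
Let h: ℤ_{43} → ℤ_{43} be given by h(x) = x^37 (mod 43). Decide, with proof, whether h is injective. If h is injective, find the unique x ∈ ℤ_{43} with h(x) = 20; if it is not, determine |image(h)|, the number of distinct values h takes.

Since 43 is prime, the nonzero elements of ℤ_{43} form a cyclic group of order 42.
As gcd(37, 42) = 1, raising to the 37th power is a bijection on this group: if u^37 ≡ v^37 then (uv^{−1})^37 = 1, and the only element of order dividing gcd(37, 42) = 1 is 1, so u = v.
With h(0) = 0 this makes h injective on all of ℤ_{43}, hence bijective (finite equal-size domain and codomain). In particular h is injective.
Since h is injective, we find the preimage of 20. The inverse of x ↦ x^37 on (ℤ_{43})^× is x ↦ x^25, because 37·25 = 925 = 22·42 + 1 ≡ 1 (mod 42) and x^{42} = 1 for x ≠ 0 (Fermat). So h⁻¹(20) = 20^25 mod 43.
Repeated squaring mod 43: 20^1 ≡ 20, 20^2 ≡ 20² = 400 ≡ 13, 20^4 ≡ 13² = 169 ≡ 40, 20^8 ≡ 40² = 1600 ≡ 9, 20^16 ≡ 9² = 81 ≡ 38. Since 25 = 16 + 8 + 1, 20^25 ≡ 38·9·20: 38·9 = 342 ≡ 41, then 41·20 = 820 ≡ 3. So 20^25 ≡ 3 (mod 43).
Hence h⁻¹(20) = 3.

3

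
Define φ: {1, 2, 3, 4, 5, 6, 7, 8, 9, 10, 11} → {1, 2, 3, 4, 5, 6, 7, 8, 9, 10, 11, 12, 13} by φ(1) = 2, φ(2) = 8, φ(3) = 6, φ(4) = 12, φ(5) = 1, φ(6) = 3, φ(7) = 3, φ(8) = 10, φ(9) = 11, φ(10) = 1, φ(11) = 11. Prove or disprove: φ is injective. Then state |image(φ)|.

8

φ(6) = 3 = φ(7) with 6 ≠ 7, so φ is not injective.
The image of φ is {1, 2, 3, 6, 8, 10, 11, 12}, which has 8 elements.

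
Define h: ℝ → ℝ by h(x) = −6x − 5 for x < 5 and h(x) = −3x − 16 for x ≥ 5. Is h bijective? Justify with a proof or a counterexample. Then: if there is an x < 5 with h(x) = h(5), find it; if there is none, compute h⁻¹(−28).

Both pieces are strictly decreasing (slopes −6 and −3), so each is injective on its own interval.
The left piece maps (−∞, 5) onto (−35, ∞); the right piece maps [5, ∞) onto (−∞, −31].
These images overlap. In particular h(5) = −31 (right piece), and solving −6x − 5 = −31 on the left piece gives x = 13/3 < 5.
So h(13/3) = h(5) with 13/3 ≠ 5, and h is not injective, hence not bijective. This x = 13/3 is the requested value below 5.

13/3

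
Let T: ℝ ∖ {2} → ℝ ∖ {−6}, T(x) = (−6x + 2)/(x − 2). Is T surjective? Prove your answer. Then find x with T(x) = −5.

-8

For any y ≠ −6, solving y(x − 2) = −6x + 2 for x gives a well-defined x ≠ 2. So T is surjective.
Solving T(x) = −5: cross-multiplying gives −6x + 2 = −5(x − 2), which rearranges to −1x = 8, so x = −8.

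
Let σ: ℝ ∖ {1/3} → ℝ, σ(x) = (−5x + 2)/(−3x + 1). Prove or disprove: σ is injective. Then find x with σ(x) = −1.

Suppose σ(x_1) = σ(x_2). Cross-multiplying: (−5x_1 + 2)(−3x_2 + 1) = (−5x_2 + 2)(−3x_1 + 1).
Expanding both sides and cancelling the symmetric terms leaves 1·(x_1 − x_2) = 0. Since 1 ≠ 0, x_1 = x_2. Hence σ is injective.
Solving σ(x) = −1: cross-multiplying gives −5x + 2 = −1(−3x + 1), which rearranges to −8x = −3, so x = 3/8.

3/8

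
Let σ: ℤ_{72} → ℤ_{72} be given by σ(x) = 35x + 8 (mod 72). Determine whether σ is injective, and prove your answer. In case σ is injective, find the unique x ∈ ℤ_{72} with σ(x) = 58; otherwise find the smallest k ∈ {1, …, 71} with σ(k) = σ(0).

22

By definition, injectivity means: for all a, b in the domain, σ(a) = σ(b) implies a = b.
If σ(a) = σ(b), then 35a ≡ 35b (mod 72). Because gcd(35, 72) = 1, we may cancel 35 to get a ≡ b (mod 72).
Hence σ is injective.
We now compute 35⁻¹ mod 72 explicitly. Euclid's algorithm: 72 = 2·35 + 2, 35 = 17·2 + 1; back-substituting gives 1 = 35·35 − 17·72, so 35⁻¹ ≡ 35 (mod 72).
Since σ is injective, we compute σ⁻¹(58): solve 35x + 8 ≡ 58 (mod 72), i.e. 35x ≡ 50 (mod 72).
Multiplying by 35⁻¹ = 35 gives x ≡ 35·50 = 1750 = 24·72 + 22 ≡ 22 (mod 72).
Check: σ(22) = 35·22 + 8 = 778 = 10·72 + 58 ≡ 58 (mod 72).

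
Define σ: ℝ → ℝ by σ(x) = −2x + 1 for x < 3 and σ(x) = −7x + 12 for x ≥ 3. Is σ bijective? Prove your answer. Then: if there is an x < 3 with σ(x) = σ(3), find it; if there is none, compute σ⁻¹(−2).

Both pieces are strictly decreasing (slopes −2 and −7), so each is injective on its own interval.
The left piece maps (−∞, 3) onto (−5, ∞); the right piece maps [3, ∞) onto (−∞, −9].
The images leave a gap (−5 has no preimage), so σ is not surjective, hence not bijective.
Because the two images are disjoint, no x < 3 has σ(x) = σ(3), so we compute σ⁻¹(−2): −2 lies in (−5, ∞), so solve −2x + 1 = −2: x = (−2 − 1)/(−2) = 3/2.

3/2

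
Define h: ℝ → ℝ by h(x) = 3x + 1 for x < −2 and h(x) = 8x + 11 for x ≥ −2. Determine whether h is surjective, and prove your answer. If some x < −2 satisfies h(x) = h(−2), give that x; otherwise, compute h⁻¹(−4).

-15/8

Both pieces are strictly increasing (slopes 3 and 8), so each is injective on its own interval.
The left piece maps (−∞, −2) onto (−∞, −5); the right piece maps [−2, ∞) onto [−5, ∞).
These images together cover ℝ, so h is surjective.
Because the two images are disjoint, no x < −2 has h(x) = h(−2), so we compute h⁻¹(−4): −4 lies in [−5, ∞), so solve 8x + 11 = −4: x = (−4 − 11)/8 = −15/8.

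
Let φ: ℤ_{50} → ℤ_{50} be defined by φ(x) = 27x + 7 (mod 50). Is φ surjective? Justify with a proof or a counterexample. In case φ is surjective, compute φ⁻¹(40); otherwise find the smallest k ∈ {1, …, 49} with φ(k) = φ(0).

Recall: φ is surjective if every y in the codomain equals φ(x) for some x in the domain.
Since gcd(27, 50) = 1, 27 is invertible modulo 50. Euclid's algorithm: 50 = 1·27 + 23, 27 = 1·23 + 4, 23 = 5·4 + 3, 4 = 1·3 + 1; back-substituting gives 1 = 13·27 − 7·50, so 27⁻¹ ≡ 13 (mod 50).
For any y ∈ ℤ_{50}, x = 13(y − 7) mod 50 satisfies φ(x) = 27·13(y − 7) + 7 ≡ y (since 27·13 ≡ 1 mod 50). So every y has a preimage.
So φ is surjective.
Since φ is surjective, we compute φ⁻¹(40): solve 27x + 7 ≡ 40 (mod 50), i.e. 27x ≡ 33 (mod 50).
Multiplying by 27⁻¹ = 13 gives x ≡ 13·33 = 429 = 8·50 + 29 ≡ 29 (mod 50).
Check: φ(29) = 27·29 + 7 = 790 = 15·50 + 40 ≡ 40 (mod 50).

29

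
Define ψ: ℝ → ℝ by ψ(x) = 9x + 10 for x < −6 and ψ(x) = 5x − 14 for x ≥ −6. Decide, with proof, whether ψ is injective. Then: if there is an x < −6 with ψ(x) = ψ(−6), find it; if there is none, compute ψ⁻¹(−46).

-56/9

Both pieces are strictly increasing (slopes 9 and 5), so each is injective on its own interval.
The left piece maps (−∞, −6) onto (−∞, −44); the right piece maps [−6, ∞) onto [−44, ∞).
These images are disjoint, so no value is attained by both pieces. Thus ψ is injective.
Because the two images are disjoint, no x < −6 has ψ(x) = ψ(−6), so we compute ψ⁻¹(−46): −46 lies in (−∞, −44), so solve 9x + 10 = −46: x = (−46 − 10)/9 = −56/9.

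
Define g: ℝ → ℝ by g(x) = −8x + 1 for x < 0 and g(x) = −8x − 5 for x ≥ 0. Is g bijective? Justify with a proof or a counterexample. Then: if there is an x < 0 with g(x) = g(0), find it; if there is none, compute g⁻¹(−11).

3/4

Both pieces are strictly decreasing (slopes −8 and −8), so each is injective on its own interval.
The left piece maps (−∞, 0) onto (1, ∞); the right piece maps [0, ∞) onto (−∞, −5].
The images leave a gap (1 has no preimage), so g is not surjective, hence not bijective.
Because the two images are disjoint, no x < 0 has g(x) = g(0), so we compute g⁻¹(−11): −11 lies in (−∞, −5], so solve −8x − 5 = −11: x = (−11 + 5)/(−8) = 3/4.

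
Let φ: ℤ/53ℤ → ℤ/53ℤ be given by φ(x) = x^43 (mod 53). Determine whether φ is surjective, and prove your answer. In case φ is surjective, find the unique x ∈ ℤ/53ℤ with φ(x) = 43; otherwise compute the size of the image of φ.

Since 53 is prime, the nonzero elements of ℤ/53ℤ form a cyclic group of order 52.
As gcd(43, 52) = 1, raising to the 43rd power is a bijection on this group: if s^43 ≡ t^43 then (st^{−1})^43 = 1, and the only element of order dividing gcd(43, 52) = 1 is 1, so s = t.
With φ(0) = 0 this makes φ injective on all of ℤ/53ℤ, hence bijective (finite equal-size domain and codomain). In particular φ is surjective.
Since φ is surjective, we find the preimage of 43. The inverse of x ↦ x^43 on (ℤ/53ℤ)^× is x ↦ x^23, because 43·23 = 989 = 19·52 + 1 ≡ 1 (mod 52) and x^{52} = 1 for x ≠ 0 (Fermat). So φ⁻¹(43) = 43^23 mod 53.
Repeated squaring mod 53: 43^1 ≡ 43, 43^2 ≡ 43² = 1849 ≡ 47, 43^4 ≡ 47² = 2209 ≡ 36, 43^8 ≡ 36² = 1296 ≡ 24, 43^16 ≡ 24² = 576 ≡ 46. Since 23 = 16 + 4 + 2 + 1, 43^23 ≡ 46·36·47·43: 46·36 = 1656 ≡ 13, then 13·47 = 611 ≡ 28, then 28·43 = 1204 ≡ 38. So 43^23 ≡ 38 (mod 53).
Hence φ⁻¹(43) = 38.

38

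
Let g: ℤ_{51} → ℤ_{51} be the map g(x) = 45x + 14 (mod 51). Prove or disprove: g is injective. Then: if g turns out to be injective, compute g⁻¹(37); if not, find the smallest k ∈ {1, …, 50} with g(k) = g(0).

17

Recall: injectivity means: for all u, v in the domain, g(u) = g(v) implies u = v.
We have gcd(45, 51) = 3 > 1. Taking u = 0 and v = 17: g(0) = 14 and g(17) = 45·17 + 14 = 779 ≡ 14 (mod 51).
So g(0) = g(17) while 0 ≠ 17, thus g is not injective.
Since g is not injective, we find the least positive k with g(k) = g(0): this means 45k ≡ 0 (mod 51), i.e. 51 ∣ 45k. Since gcd(45, 51) = 3, dividing through by 3 this holds exactly when 17 ∣ 15k, and as gcd(15, 17) = 1, exactly when 17 ∣ k.
The smallest positive such k is 17.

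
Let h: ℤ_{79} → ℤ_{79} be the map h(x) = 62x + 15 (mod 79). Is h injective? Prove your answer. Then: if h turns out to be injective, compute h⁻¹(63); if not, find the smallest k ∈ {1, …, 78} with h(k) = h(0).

Suppose h(a) = h(b) in ℤ_{79}. Then 62a + 15 ≡ 62b + 15 (mod 79), thus 62(a − b) ≡ 0 (mod 79).
Since gcd(62, 79) = 1, 62 is invertible modulo 79, hence a − b ≡ 0 (mod 79), i.e. a = b.
So h is injective.
We now compute 62⁻¹ mod 79 explicitly. Euclid's algorithm: 79 = 1·62 + 17, 62 = 3·17 + 11, 17 = 1·11 + 6, 11 = 1·6 + 5, 6 = 1·5 + 1; back-substituting gives 1 = 65·62 − 51·79, so 62⁻¹ ≡ 65 (mod 79).
Since h is injective, we find h⁻¹(63): we need 62x ≡ 63 − 15 ≡ 48 (mod 79). Using 62⁻¹ = 65: x ≡ 65·48 = 3120 = 39·79 + 39, so x = 39.
Check: h(39) = 62·39 + 15 = 2433 = 30·79 + 63 ≡ 63 (mod 79).

39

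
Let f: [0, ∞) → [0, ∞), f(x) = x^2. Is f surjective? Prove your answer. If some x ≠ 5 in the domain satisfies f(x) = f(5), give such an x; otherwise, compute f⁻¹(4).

For any y ∈ [0, ∞), x = y^{1/2} ∈ [0, ∞) gives f(x) = y, so f is surjective.
Since x ↦ x^2 is strictly increasing on [0, ∞), it is injective there, so no x ≠ 5 in the domain has f(x) = f(5). We therefore compute f⁻¹(4) = 4^{1/2} = 2 (indeed 2^2 = 4).

2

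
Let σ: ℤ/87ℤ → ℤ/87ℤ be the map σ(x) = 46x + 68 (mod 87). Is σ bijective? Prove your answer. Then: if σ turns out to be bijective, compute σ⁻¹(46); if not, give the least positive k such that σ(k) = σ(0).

If σ(u) = σ(v), then 46u ≡ 46v (mod 87). Because gcd(46, 87) = 1, we may cancel 46 to get u ≡ v (mod 87).
We now compute 46⁻¹ mod 87 explicitly. Euclid's algorithm: 87 = 1·46 + 41, 46 = 1·41 + 5, 41 = 8·5 + 1; back-substituting gives 1 = 70·46 − 37·87, so 46⁻¹ ≡ 70 (mod 87).
Then y ↦ 70(y − 68) is a two-sided inverse to σ, so every y ∈ ℤ/87ℤ has a preimage.
So σ is bijective.
Since σ is bijective, we find σ⁻¹(46): we need 46x ≡ 46 − 68 ≡ 65 (mod 87). Using 46⁻¹ = 70: x ≡ 70·65 = 4550 = 52·87 + 26, so x = 26.
Check: σ(26) = 46·26 + 68 = 1264 = 14·87 + 46 ≡ 46 (mod 87).

26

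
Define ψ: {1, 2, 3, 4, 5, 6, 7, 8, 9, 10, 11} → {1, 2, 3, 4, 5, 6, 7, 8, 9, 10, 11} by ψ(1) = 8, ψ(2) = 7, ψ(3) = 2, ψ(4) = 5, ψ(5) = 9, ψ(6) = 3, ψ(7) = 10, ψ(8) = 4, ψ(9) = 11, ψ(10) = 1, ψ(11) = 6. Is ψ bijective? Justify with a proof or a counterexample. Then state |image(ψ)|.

11

The values 8, 7, 2, 5, 9, 3, 10, 4, 11, 1, 6 are a permutation of {1, 2, 3, 4, 5, 6, 7, 8, 9, 10, 11}: each element appears exactly once.
So ψ is injective and surjective, hence bijective.
The image of ψ is {1, 2, 3, 4, 5, 6, 7, 8, 9, 10, 11}, which has 11 elements.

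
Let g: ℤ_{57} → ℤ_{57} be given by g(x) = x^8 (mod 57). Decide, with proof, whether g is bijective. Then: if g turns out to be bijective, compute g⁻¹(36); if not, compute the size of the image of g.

g(8): Repeated squaring mod 57: 8^1 ≡ 8, 8^2 ≡ 8² = 64 ≡ 7, 8^4 ≡ 7² = 49, 8^8 ≡ 49² = 2401 ≡ 7. So 8^8 ≡ 7 (mod 57).
g(11): Repeated squaring mod 57: 11^1 ≡ 11, 11^2 ≡ 11² = 121 ≡ 7, 11^4 ≡ 7² = 49, 11^8 ≡ 49² = 2401 ≡ 7. So 11^8 ≡ 7 (mod 57).
So g(8) = g(11) = 7 while 8 ≠ 11, therefore g is not injective, hence not bijective.
Since g is not bijective, we determine |image(g)|. Computing x^8 mod 57 for each x (by repeated squaring, reducing mod 57 at every step), the values g(0), g(1), …, g(56) are: 0, 1, 28, 6, 43, 4, 54, 49, 7, 36, 55, 7, 30, 16, 4, 24, 25, 28, 39, 19, 1, 9, 25, 43, 42, 16, 49, 45, 55, 55, 45, 49, 16, 42, 43, 25, 9, 1, 19, 39, 28, 25, 24, 4, 16, 30, 7, 55, 36, 7, 49, 54, 4, 43, 6, 28, 1.
The distinct values are {0, 1, 4, 6, 7, 9, 16, 19, 24, 25, 28, 30, 36, 39, 42, 43, 45, 49, 54, 55}; there are 20 of them.

20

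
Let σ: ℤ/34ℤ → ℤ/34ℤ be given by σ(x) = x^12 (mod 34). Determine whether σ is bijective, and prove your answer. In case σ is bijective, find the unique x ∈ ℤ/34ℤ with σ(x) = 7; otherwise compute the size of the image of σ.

10

σ(3): Repeated squaring mod 34: 3^1 ≡ 3, 3^2 ≡ 3² = 9, 3^4 ≡ 9² = 81 ≡ 13, 3^8 ≡ 13² = 169 ≡ 33. Since 12 = 8 + 4, 3^12 ≡ 33·13: 33·13 = 429 ≡ 21. So 3^12 ≡ 21 (mod 34).
σ(5): Repeated squaring mod 34: 5^1 ≡ 5, 5^2 ≡ 5² = 25, 5^4 ≡ 25² = 625 ≡ 13, 5^8 ≡ 13² = 169 ≡ 33. Since 12 = 8 + 4, 5^12 ≡ 33·13: 33·13 = 429 ≡ 21. So 5^12 ≡ 21 (mod 34).
So σ(3) = σ(5) = 21 while 3 ≠ 5, hence σ is not injective, hence not bijective.
Since σ is not bijective, we determine |image(σ)|. Computing x^12 mod 34 for each x (by repeated squaring, reducing mod 34 at every step), the values σ(0), σ(1), …, σ(33) are: 0, 1, 16, 21, 18, 21, 30, 13, 16, 33, 30, 13, 4, 1, 4, 33, 18, 17, 18, 33, 4, 1, 4, 13, 30, 33, 16, 13, 30, 21, 18, 21, 16, 1.
The distinct values are {0, 1, 4, 13, 16, 17, 18, 21, 30, 33}; there are 10 of them.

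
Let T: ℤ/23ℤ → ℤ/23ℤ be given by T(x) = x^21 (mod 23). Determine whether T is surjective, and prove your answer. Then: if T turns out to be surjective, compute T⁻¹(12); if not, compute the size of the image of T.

Since 23 is prime, the nonzero elements of ℤ/23ℤ form a cyclic group of order 22.
As gcd(21, 22) = 1, raising to the 21st power is a bijection on this group: if s^21 ≡ t^21 then (st^{−1})^21 = 1, and the only element of order dividing gcd(21, 22) = 1 is 1, so s = t.
With T(0) = 0 this makes T injective on all of ℤ/23ℤ, hence bijective (finite equal-size domain and codomain). In particular T is surjective.
Since T is surjective, we find the preimage of 12. The inverse of x ↦ x^21 on (ℤ/23ℤ)^× is x ↦ x^21, because 21·21 = 441 = 20·22 + 1 ≡ 1 (mod 22) and x^{22} = 1 for x ≠ 0 (Fermat). So T⁻¹(12) = 12^21 mod 23.
Repeated squaring mod 23: 12^1 ≡ 12, 12^2 ≡ 12² = 144 ≡ 6, 12^4 ≡ 6² = 36 ≡ 13, 12^8 ≡ 13² = 169 ≡ 8, 12^16 ≡ 8² = 64 ≡ 18. Since 21 = 16 + 4 + 1, 12^21 ≡ 18·13·12: 18·13 = 234 ≡ 4, then 4·12 = 48 ≡ 2. So 12^21 ≡ 2 (mod 23).
Hence T⁻¹(12) = 2.

2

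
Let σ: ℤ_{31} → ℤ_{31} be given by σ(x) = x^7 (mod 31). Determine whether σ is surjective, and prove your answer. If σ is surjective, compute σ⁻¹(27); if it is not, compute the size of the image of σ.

29

Since 31 is prime, the nonzero elements of ℤ_{31} form a cyclic group of order 30.
As gcd(7, 30) = 1, raising to the 7th power is a bijection on this group: if u^7 ≡ v^7 then (uv^{−1})^7 = 1, and the only element of order dividing gcd(7, 30) = 1 is 1, so u = v.
With σ(0) = 0 this makes σ injective on all of ℤ_{31}, hence bijective (finite equal-size domain and codomain). In particular σ is surjective.
Since σ is surjective, we find the preimage of 27. The inverse of x ↦ x^7 on (ℤ_{31})^× is x ↦ x^13, because 7·13 = 91 = 3·30 + 1 ≡ 1 (mod 30) and x^{30} = 1 for x ≠ 0 (Fermat). So σ⁻¹(27) = 27^13 mod 31.
Repeated squaring mod 31: 27^1 ≡ 27, 27^2 ≡ 27² = 729 ≡ 16, 27^4 ≡ 16² = 256 ≡ 8, 27^8 ≡ 8² = 64 ≡ 2. Since 13 = 8 + 4 + 1, 27^13 ≡ 2·8·27: 2·8 = 16, then 16·27 = 432 ≡ 29. So 27^13 ≡ 29 (mod 31).
Hence σ⁻¹(27) = 29.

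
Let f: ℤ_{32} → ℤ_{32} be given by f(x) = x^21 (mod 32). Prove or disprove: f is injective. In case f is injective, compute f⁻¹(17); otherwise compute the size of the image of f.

f(0) = 0^21 = 0.
f(2): Repeated squaring mod 32: 2^1 ≡ 2, 2^2 ≡ 2² = 4, 2^4 ≡ 4² = 16, 2^8 ≡ 16² = 256 ≡ 0, 2^16 ≡ 0² = 0. Since 21 = 16 + 4 + 1, 2^21 ≡ 0·16·2: 0·16 = 0, then 0·2 = 0. So 2^21 ≡ 0 (mod 32).
So f(0) = f(2) = 0 while 0 ≠ 2, thus f is not injective.
Since f is not injective, we determine |image(f)|. Computing x^21 mod 32 for each x (by repeated squaring, reducing mod 32 at every step), the values f(0), f(1), …, f(31) are: 0, 1, 0, 19, 0, 21, 0, 7, 0, 9, 0, 27, 0, 29, 0, 15, 0, 17, 0, 3, 0, 5, 0, 23, 0, 25, 0, 11, 0, 13, 0, 31.
The distinct values are {0, 1, 3, 5, 7, 9, 11, 13, 15, 17, 19, 21, 23, 25, 27, 29, 31}; there are 17 of them.

17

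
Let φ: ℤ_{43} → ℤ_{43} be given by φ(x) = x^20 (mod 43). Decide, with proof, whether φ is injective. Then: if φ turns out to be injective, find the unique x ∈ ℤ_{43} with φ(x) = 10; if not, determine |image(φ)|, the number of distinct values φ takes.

22

φ(21): Repeated squaring mod 43: 21^1 ≡ 21, 21^2 ≡ 21² = 441 ≡ 11, 21^4 ≡ 11² = 121 ≡ 35, 21^8 ≡ 35² = 1225 ≡ 21, 21^16 ≡ 21² = 441 ≡ 11. Since 20 = 16 + 4, 21^20 ≡ 11·35: 11·35 = 385 ≡ 41. So 21^20 ≡ 41 (mod 43).
φ(22): Repeated squaring mod 43: 22^1 ≡ 22, 22^2 ≡ 22² = 484 ≡ 11, 22^4 ≡ 11² = 121 ≡ 35, 22^8 ≡ 35² = 1225 ≡ 21, 22^16 ≡ 21² = 441 ≡ 11. Since 20 = 16 + 4, 22^20 ≡ 11·35: 11·35 = 385 ≡ 41. So 22^20 ≡ 41 (mod 43).
So φ(21) = φ(22) = 41 while 21 ≠ 22, thus φ is not injective.
Since φ is not injective, we determine |image(φ)|. Computing x^20 mod 43 for each x (by repeated squaring, reducing mod 43 at every step), the values φ(0), φ(1), …, φ(42) are: 0, 1, 21, 14, 11, 17, 36, 6, 16, 24, 13, 4, 25, 10, 40, 23, 35, 38, 31, 9, 15, 41, 41, 15, 9, 31, 38, 35, 23, 40, 10, 25, 4, 13, 24, 16, 6, 36, 17, 11, 14, 21, 1.
The distinct values are {0, 1, 4, 6, 9, 10, 11, 13, 14, 15, 16, 17, 21, 23, 24, 25, 31, 35, 36, 38, 40, 41}; there are 22 of them.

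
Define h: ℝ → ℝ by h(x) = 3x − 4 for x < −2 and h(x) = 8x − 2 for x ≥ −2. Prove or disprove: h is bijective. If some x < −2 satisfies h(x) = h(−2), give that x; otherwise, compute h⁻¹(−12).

-14/3

Both pieces are strictly increasing (slopes 3 and 8), so each is injective on its own interval.
The left piece maps (−∞, −2) onto (−∞, −10); the right piece maps [−2, ∞) onto [−18, ∞).
These images overlap. In particular h(−2) = −18 (right piece), and solving 3x − 4 = −18 on the left piece gives x = −14/3 < −2.
So h(−14/3) = h(−2) with −14/3 ≠ −2, and h is not injective, hence not bijective. This x = −14/3 is the requested value below −2.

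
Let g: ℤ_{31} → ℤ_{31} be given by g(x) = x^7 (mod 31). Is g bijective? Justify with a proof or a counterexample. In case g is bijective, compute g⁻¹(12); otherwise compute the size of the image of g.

Since 31 is prime, the nonzero elements of ℤ_{31} form a cyclic group of order 30.
As gcd(7, 30) = 1, raising to the 7th power is a bijection on this group: if s^7 ≡ t^7 then (st^{−1})^7 = 1, and the only element of order dividing gcd(7, 30) = 1 is 1, so s = t.
With g(0) = 0 this makes g injective on all of ℤ_{31}, hence bijective (finite equal-size domain and codomain). In particular g is bijective.
Since g is bijective, we find the preimage of 12. The inverse of x ↦ x^7 on (ℤ_{31})^× is x ↦ x^13, because 7·13 = 91 = 3·30 + 1 ≡ 1 (mod 30) and x^{30} = 1 for x ≠ 0 (Fermat). So g⁻¹(12) = 12^13 mod 31.
Repeated squaring mod 31: 12^1 ≡ 12, 12^2 ≡ 12² = 144 ≡ 20, 12^4 ≡ 20² = 400 ≡ 28, 12^8 ≡ 28² = 784 ≡ 9. Since 13 = 8 + 4 + 1, 12^13 ≡ 9·28·12: 9·28 = 252 ≡ 4, then 4·12 = 48 ≡ 17. So 12^13 ≡ 17 (mod 31).
Hence g⁻¹(12) = 17.

17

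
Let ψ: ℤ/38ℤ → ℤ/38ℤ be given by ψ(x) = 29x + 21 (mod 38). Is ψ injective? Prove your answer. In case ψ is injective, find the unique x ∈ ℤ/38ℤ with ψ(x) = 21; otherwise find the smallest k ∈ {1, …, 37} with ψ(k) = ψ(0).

0

If ψ(s) = ψ(t), then 29s ≡ 29t (mod 38). Because gcd(29, 38) = 1, we may cancel 29 to get s ≡ t (mod 38).
Thus ψ is injective.
We now compute 29⁻¹ mod 38 explicitly. Euclid's algorithm: 38 = 1·29 + 9, 29 = 3·9 + 2, 9 = 4·2 + 1; back-substituting gives 1 = 21·29 − 16·38, so 29⁻¹ ≡ 21 (mod 38).
Since ψ is injective, we find ψ⁻¹(21): we need 29x ≡ 21 − 21 ≡ 0 (mod 38). Using 29⁻¹ = 21: x ≡ 21·0 = 0, so x = 0.
Check: ψ(0) = 29·0 + 21 = 21 ≡ 21 (mod 38).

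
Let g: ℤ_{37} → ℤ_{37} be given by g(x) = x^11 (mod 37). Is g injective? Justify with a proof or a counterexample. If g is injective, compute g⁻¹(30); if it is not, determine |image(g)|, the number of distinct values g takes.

Since 37 is prime, the nonzero elements of ℤ_{37} form a cyclic group of order 36.
As gcd(11, 36) = 1, raising to the 11th power is a bijection on this group: if u^11 ≡ v^11 then (uv^{−1})^11 = 1, and the only element of order dividing gcd(11, 36) = 1 is 1, so u = v.
With g(0) = 0 this makes g injective on all of ℤ_{37}, hence bijective (finite equal-size domain and codomain). In particular g is injective.
Since g is injective, we find the preimage of 30. The inverse of x ↦ x^11 on (ℤ_{37})^× is x ↦ x^23, because 11·23 = 253 = 7·36 + 1 ≡ 1 (mod 36) and x^{36} = 1 for x ≠ 0 (Fermat). So g⁻¹(30) = 30^23 mod 37.
Repeated squaring mod 37: 30^1 ≡ 30, 30^2 ≡ 30² = 900 ≡ 12, 30^4 ≡ 12² = 144 ≡ 33, 30^8 ≡ 33² = 1089 ≡ 16, 30^16 ≡ 16² = 256 ≡ 34. Since 23 = 16 + 4 + 2 + 1, 30^23 ≡ 34·33·12·30: 34·33 = 1122 ≡ 12, then 12·12 = 144 ≡ 33, then 33·30 = 990 ≡ 28. So 30^23 ≡ 28 (mod 37).
Hence g⁻¹(30) = 28.

28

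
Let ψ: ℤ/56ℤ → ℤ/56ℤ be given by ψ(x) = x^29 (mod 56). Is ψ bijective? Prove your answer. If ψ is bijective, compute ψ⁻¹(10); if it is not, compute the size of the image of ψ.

ψ(0) = 0^29 = 0.
ψ(14): Repeated squaring mod 56: 14^1 ≡ 14, 14^2 ≡ 14² = 196 ≡ 28, 14^4 ≡ 28² = 784 ≡ 0, 14^8 ≡ 0² = 0, 14^16 ≡ 0² = 0. Since 29 = 16 + 8 + 4 + 1, 14^29 ≡ 0·0·0·14: 0·0 = 0, then 0·0 = 0, then 0·14 = 0. So 14^29 ≡ 0 (mod 56).
So ψ(0) = ψ(14) = 0 while 0 ≠ 14, so ψ is not injective, hence not bijective.
Since ψ is not bijective, we determine |image(ψ)|. Computing x^29 mod 56 for each x (by repeated squaring, reducing mod 56 at every step), the values ψ(0), ψ(1), …, ψ(55) are: 0, 1, 32, 19, 16, 45, 48, 7, 8, 25, 40, 51, 24, 13, 0, 15, 32, 33, 16, 3, 48, 21, 8, 39, 40, 9, 24, 27, 0, 29, 32, 47, 16, 17, 48, 35, 8, 53, 40, 23, 24, 41, 0, 43, 32, 5, 16, 31, 48, 49, 8, 11, 40, 37, 24, 55.
The distinct values are {0, 1, 3, 5, 7, 8, 9, 11, 13, 15, 16, 17, 19, 21, 23, 24, 25, 27, 29, 31, 32, 33, 35, 37, 39, 40, 41, 43, 45, 47, 48, 49, 51, 53, 55}; there are 35 of them.

35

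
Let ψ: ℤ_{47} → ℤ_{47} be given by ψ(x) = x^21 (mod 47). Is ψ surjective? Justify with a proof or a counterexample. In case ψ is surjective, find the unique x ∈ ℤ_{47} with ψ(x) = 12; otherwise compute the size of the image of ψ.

2

Since 47 is prime, the nonzero elements of ℤ_{47} form a cyclic group of order 46.
As gcd(21, 46) = 1, raising to the 21st power is a bijection on this group: if u^21 ≡ v^21 then (uv^{−1})^21 = 1, and the only element of order dividing gcd(21, 46) = 1 is 1, so u = v.
With ψ(0) = 0 this makes ψ injective on all of ℤ_{47}, hence bijective (finite equal-size domain and codomain). In particular ψ is surjective.
Since ψ is surjective, we find the preimage of 12. The inverse of x ↦ x^21 on (ℤ_{47})^× is x ↦ x^11, because 21·11 = 231 = 5·46 + 1 ≡ 1 (mod 46) and x^{46} = 1 for x ≠ 0 (Fermat). So ψ⁻¹(12) = 12^11 mod 47.
Repeated squaring mod 47: 12^1 ≡ 12, 12^2 ≡ 12² = 144 ≡ 3, 12^4 ≡ 3² = 9, 12^8 ≡ 9² = 81 ≡ 34. Since 11 = 8 + 2 + 1, 12^11 ≡ 34·3·12: 34·3 = 102 ≡ 8, then 8·12 = 96 ≡ 2. So 12^11 ≡ 2 (mod 47).
Hence ψ⁻¹(12) = 2.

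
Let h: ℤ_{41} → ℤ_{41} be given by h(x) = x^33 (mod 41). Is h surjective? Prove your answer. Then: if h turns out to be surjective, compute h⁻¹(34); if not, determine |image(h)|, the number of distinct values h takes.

Since 41 is prime, the nonzero elements of ℤ_{41} form a cyclic group of order 40.
As gcd(33, 40) = 1, raising to the 33rd power is a bijection on this group: if u^33 ≡ v^33 then (uv^{−1})^33 = 1, and the only element of order dividing gcd(33, 40) = 1 is 1, so u = v.
With h(0) = 0 this makes h injective on all of ℤ_{41}, hence bijective (finite equal-size domain and codomain). In particular h is surjective.
Since h is surjective, we find the preimage of 34. The inverse of x ↦ x^33 on (ℤ_{41})^× is x ↦ x^17, because 33·17 = 561 = 14·40 + 1 ≡ 1 (mod 40) and x^{40} = 1 for x ≠ 0 (Fermat). So h⁻¹(34) = 34^17 mod 41.
Repeated squaring mod 41: 34^1 ≡ 34, 34^2 ≡ 34² = 1156 ≡ 8, 34^4 ≡ 8² = 64 ≡ 23, 34^8 ≡ 23² = 529 ≡ 37, 34^16 ≡ 37² = 1369 ≡ 16. Since 17 = 16 + 1, 34^17 ≡ 16·34: 16·34 = 544 ≡ 11. So 34^17 ≡ 11 (mod 41).
Hence h⁻¹(34) = 11.

11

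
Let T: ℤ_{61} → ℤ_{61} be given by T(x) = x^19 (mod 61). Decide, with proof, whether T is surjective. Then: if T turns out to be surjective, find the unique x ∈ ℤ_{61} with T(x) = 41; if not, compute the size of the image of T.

Since 61 is prime, the nonzero elements of ℤ_{61} form a cyclic group of order 60.
As gcd(19, 60) = 1, raising to the 19th power is a bijection on this group: if s^19 ≡ t^19 then (st^{−1})^19 = 1, and the only element of order dividing gcd(19, 60) = 1 is 1, so s = t.
With T(0) = 0 this makes T injective on all of ℤ_{61}, hence bijective (finite equal-size domain and codomain). In particular T is surjective.
Since T is surjective, we find the preimage of 41. The inverse of x ↦ x^19 on (ℤ_{61})^× is x ↦ x^19, because 19·19 = 361 = 6·60 + 1 ≡ 1 (mod 60) and x^{60} = 1 for x ≠ 0 (Fermat). So T⁻¹(41) = 41^19 mod 61.
Repeated squaring mod 61: 41^1 ≡ 41, 41^2 ≡ 41² = 1681 ≡ 34, 41^4 ≡ 34² = 1156 ≡ 58, 41^8 ≡ 58² = 3364 ≡ 9, 41^16 ≡ 9² = 81 ≡ 20. Since 19 = 16 + 2 + 1, 41^19 ≡ 20·34·41: 20·34 = 680 ≡ 9, then 9·41 = 369 ≡ 3. So 41^19 ≡ 3 (mod 61).
Hence T⁻¹(41) = 3.

3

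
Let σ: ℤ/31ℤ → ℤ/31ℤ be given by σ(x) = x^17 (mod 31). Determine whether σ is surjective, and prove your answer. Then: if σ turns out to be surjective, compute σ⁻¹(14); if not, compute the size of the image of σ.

Since 31 is prime, the nonzero elements of ℤ/31ℤ form a cyclic group of order 30.
As gcd(17, 30) = 1, raising to the 17th power is a bijection on this group: if x_1^17 ≡ x_2^17 then (x_1x_2^{−1})^17 = 1, and the only element of order dividing gcd(17, 30) = 1 is 1, so x_1 = x_2.
With σ(0) = 0 this makes σ injective on all of ℤ/31ℤ, hence bijective (finite equal-size domain and codomain). In particular σ is surjective.
Since σ is surjective, we find the preimage of 14. The inverse of x ↦ x^17 on (ℤ/31ℤ)^× is x ↦ x^23, because 17·23 = 391 = 13·30 + 1 ≡ 1 (mod 30) and x^{30} = 1 for x ≠ 0 (Fermat). So σ⁻¹(14) = 14^23 mod 31.
Repeated squaring mod 31: 14^1 ≡ 14, 14^2 ≡ 14² = 196 ≡ 10, 14^4 ≡ 10² = 100 ≡ 7, 14^8 ≡ 7² = 49 ≡ 18, 14^16 ≡ 18² = 324 ≡ 14. Since 23 = 16 + 4 + 2 + 1, 14^23 ≡ 14·7·10·14: 14·7 = 98 ≡ 5, then 5·10 = 50 ≡ 19, then 19·14 = 266 ≡ 18. So 14^23 ≡ 18 (mod 31).
Hence σ⁻¹(14) = 18.

18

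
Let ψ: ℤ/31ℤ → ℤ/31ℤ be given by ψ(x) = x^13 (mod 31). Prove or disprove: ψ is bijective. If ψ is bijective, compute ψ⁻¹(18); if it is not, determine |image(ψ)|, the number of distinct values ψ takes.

9

Since 31 is prime, the nonzero elements of ℤ/31ℤ form a cyclic group of order 30.
As gcd(13, 30) = 1, raising to the 13th power is a bijection on this group: if u^13 ≡ v^13 then (uv^{−1})^13 = 1, and the only element of order dividing gcd(13, 30) = 1 is 1, so u = v.
With ψ(0) = 0 this makes ψ injective on all of ℤ/31ℤ, hence bijective (finite equal-size domain and codomain). In particular ψ is bijective.
Since ψ is bijective, we find the preimage of 18. The inverse of x ↦ x^13 on (ℤ/31ℤ)^× is x ↦ x^7, because 13·7 = 91 = 3·30 + 1 ≡ 1 (mod 30) and x^{30} = 1 for x ≠ 0 (Fermat). So ψ⁻¹(18) = 18^7 mod 31.
Repeated squaring mod 31: 18^1 ≡ 18, 18^2 ≡ 18² = 324 ≡ 14, 18^4 ≡ 14² = 196 ≡ 10. Since 7 = 4 + 2 + 1, 18^7 ≡ 10·14·18: 10·14 = 140 ≡ 16, then 16·18 = 288 ≡ 9. So 18^7 ≡ 9 (mod 31).
Hence ψ⁻¹(18) = 9.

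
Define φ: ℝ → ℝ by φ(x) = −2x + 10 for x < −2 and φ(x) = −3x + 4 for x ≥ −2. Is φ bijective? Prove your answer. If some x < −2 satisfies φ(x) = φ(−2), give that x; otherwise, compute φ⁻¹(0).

Both pieces are strictly decreasing (slopes −2 and −3), so each is injective on its own interval.
The left piece maps (−∞, −2) onto (14, ∞); the right piece maps [−2, ∞) onto (−∞, 10].
The images leave a gap (14 has no preimage), so φ is not surjective, hence not bijective.
Because the two images are disjoint, no x < −2 has φ(x) = φ(−2), so we compute φ⁻¹(0): 0 lies in (−∞, 10], so solve −3x + 4 = 0: x = (0 − 4)/(−3) = 4/3.

4/3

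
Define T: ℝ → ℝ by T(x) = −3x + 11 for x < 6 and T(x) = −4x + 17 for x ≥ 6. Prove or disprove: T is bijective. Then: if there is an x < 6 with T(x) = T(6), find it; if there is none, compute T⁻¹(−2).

Both pieces are strictly decreasing (slopes −3 and −4), so each is injective on its own interval.
The left piece maps (−∞, 6) onto (−7, ∞); the right piece maps [6, ∞) onto (−∞, −7].
Since −7 = −7, the images partition ℝ: T is injective and surjective, hence bijective.
Because the two images are disjoint, no x < 6 has T(x) = T(6), so we compute T⁻¹(−2): −2 lies in (−7, ∞), so solve −3x + 11 = −2: x = (−2 − 11)/(−3) = 13/3.

13/3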